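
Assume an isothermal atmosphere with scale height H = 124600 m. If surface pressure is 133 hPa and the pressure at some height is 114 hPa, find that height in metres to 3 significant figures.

Invert the barometric formula: z = H ln(P₀/P).
P₀/P = 133/114 = 1.1667; ln(1.1667) = 0.15418.
z = 124600 × 0.15418 = 19211 m.

z ≈ 19200 m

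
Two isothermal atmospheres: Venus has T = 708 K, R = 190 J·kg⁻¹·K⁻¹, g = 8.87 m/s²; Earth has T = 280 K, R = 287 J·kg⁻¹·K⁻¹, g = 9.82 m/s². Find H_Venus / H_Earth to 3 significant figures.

H = RT/g for each body.
H_Venus = 190 × 708 / 8.87 = 15166 m.
H_Earth = 287 × 280 / 9.82 = 8183.3 m.
H_Venus/H_Earth = 15166/8183.3 = 1.8533.

H_Venus/H_Earth ≈ 1.85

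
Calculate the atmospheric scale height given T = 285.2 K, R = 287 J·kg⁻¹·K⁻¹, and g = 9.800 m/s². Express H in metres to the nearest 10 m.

H ≈ 8350 m

The scale height of an isothermal atmosphere is H = RT/g.
H = 287 × 285.2 / 9.800 = 81852/9.800 = 8352.2 m.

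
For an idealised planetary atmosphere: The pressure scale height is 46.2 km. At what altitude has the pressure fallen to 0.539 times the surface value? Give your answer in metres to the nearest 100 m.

z ≈ 28600 m

Set P/P₀ = exp(−z/H) = 0.539, so z = −H ln(0.539).
−ln(0.539) = 0.61804; z = 46200 × 0.61804 = 28553 m.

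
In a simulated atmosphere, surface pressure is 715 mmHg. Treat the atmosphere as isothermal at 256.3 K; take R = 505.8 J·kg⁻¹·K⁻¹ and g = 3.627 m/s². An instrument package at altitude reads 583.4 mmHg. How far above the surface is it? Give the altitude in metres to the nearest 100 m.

z ≈ 7300 m

Scale height: H = RT/g = 505.8 × 256.3 / 3.627 = 35742 m.
Invert the barometric formula: z = H ln(P₀/P).
P₀/P = 715/583.4 = 1.2256; ln(1.2256) = 0.20343.
z = 35742 × 0.20343 = 7271.0 m.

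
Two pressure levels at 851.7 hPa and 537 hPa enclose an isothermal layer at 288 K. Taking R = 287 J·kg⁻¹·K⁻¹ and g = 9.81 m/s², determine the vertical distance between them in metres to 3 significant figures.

Δz ≈ 3890 m

Hypsometric equation: Δz = (R T̄/g) ln(P₁/P₂).
R T̄/g = 287 × 288 / 9.81 = 8425.7 m.
ln(851.7/537) = ln(1.5860) = 0.46122.
Δz = 8425.7 × 0.46122 = 3886.1 m.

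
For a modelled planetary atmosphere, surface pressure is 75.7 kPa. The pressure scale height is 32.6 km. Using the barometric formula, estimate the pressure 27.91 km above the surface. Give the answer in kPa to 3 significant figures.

P ≈ 32.2 kPa

Barometric formula: P = P₀ exp(−z/H).
z/H = 27910/32600 = 0.85613; exp(−0.85613) = 0.42480.
P = 75.7 × 0.42480 = 32.157 kPa.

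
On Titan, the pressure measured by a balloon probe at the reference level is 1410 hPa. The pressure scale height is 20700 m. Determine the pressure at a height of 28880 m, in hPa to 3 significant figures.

Barometric formula: P = P₀ exp(−z/H).
z/H = 28880/20700 = 1.3952; exp(−1.3952) = 0.24778.
P = 1410 × 0.24778 = 349.37 hPa.

P ≈ 349 hPa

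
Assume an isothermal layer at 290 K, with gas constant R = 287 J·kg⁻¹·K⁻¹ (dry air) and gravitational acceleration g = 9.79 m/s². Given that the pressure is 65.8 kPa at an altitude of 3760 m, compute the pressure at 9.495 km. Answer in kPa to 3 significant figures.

Scale height: H = RT/g = 287 × 290 / 9.79 = 8501.5 m.
Between two levels, P₂ = P₁ exp(−Δz/H) with Δz = z₂ − z₁.
Δz = 9495.0 − 3760.0 = 5735.0 m; Δz/H = 5735.0/8501.5 = 0.67459.
P₂ = 65.8 × exp(−0.67459) = 65.8 × 0.50937 = 33.517 kPa.

P ≈ 33.5 kPa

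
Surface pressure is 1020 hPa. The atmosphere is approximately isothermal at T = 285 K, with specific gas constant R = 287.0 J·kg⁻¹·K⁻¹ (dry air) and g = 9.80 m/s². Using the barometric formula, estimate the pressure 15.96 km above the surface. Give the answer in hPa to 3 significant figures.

P ≈ 151 hPa

Scale height: H = RT/g = 287.0 × 285 / 9.80 = 8346.4 m.
Barometric formula: P = P₀ exp(−z/H).
z/H = 15960/8346.4 = 1.9122; exp(−1.9122) = 0.14775.
P = 1020 × 0.14775 = 150.70 hPa.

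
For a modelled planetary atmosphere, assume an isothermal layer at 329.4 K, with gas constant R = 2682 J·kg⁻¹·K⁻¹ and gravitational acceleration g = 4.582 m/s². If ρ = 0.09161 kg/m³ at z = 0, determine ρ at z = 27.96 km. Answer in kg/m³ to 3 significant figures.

ρ ≈ 0.0792 kg/m³

Scale height: H = RT/g = 2682 × 329.4 / 4.582 = 192810 m.
In an isothermal atmosphere, density decays like pressure: ρ = ρ₀ exp(−z/H).
z/H = 27960/192810 = 0.14501; exp(−0.14501) = 0.86501.
ρ = 0.09161 × 0.86501 = 0.079244 kg/m³.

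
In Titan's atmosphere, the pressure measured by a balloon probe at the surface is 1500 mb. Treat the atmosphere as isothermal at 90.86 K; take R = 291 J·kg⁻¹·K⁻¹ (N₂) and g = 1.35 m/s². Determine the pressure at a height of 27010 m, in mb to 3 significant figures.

Scale height: H = RT/g = 291 × 90.86 / 1.35 = 19585 m.
Barometric formula: P = P₀ exp(−z/H).
z/H = 27010/19585 = 1.3791; exp(−1.3791) = 0.25181.
P = 1500 × 0.25181 = 377.71 mb.

P ≈ 378 mb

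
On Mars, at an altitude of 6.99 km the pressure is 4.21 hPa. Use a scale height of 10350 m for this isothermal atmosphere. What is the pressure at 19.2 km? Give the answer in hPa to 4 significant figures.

P ≈ 1.294 hPa

Between two levels, P₂ = P₁ exp(−Δz/H) with Δz = z₂ − z₁.
Δz = 19200 − 6990.0 = 12210 m; Δz/H = 12210/10350 = 1.1797.
P₂ = 4.21 × exp(−1.1797) = 4.21 × 0.30737 = 1.2940 hPa.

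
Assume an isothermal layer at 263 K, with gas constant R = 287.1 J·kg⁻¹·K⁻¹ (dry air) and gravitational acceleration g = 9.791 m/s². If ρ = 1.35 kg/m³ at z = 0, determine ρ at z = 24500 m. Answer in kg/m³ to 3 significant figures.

ρ ≈ 0.0563 kg/m³

Scale height: H = RT/g = 287.1 × 263 / 9.791 = 7711.9 m.
In an isothermal atmosphere, density decays like pressure: ρ = ρ₀ exp(−z/H).
z/H = 24500/7711.9 = 3.1769; exp(−3.1769) = 0.041715.
ρ = 1.35 × 0.041715 = 0.056315 kg/m³.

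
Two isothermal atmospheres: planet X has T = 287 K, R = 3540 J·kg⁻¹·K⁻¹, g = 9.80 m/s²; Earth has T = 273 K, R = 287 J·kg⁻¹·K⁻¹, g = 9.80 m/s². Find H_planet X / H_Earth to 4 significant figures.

H_planet X/H_Earth ≈ 12.97

H = RT/g for each body.
H_planet X = 3540 × 287 / 9.80 = 103670 m.
H_Earth = 287 × 273 / 9.80 = 7995.0 m.
H_planet X/H_Earth = 103670/7995.0 = 12.967.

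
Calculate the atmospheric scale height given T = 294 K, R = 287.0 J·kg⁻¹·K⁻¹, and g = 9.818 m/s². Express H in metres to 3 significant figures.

H ≈ 8590 m

The scale height of an isothermal atmosphere is H = RT/g.
H = 287.0 × 294 / 9.818 = 84378/9.818 = 8594.2 m.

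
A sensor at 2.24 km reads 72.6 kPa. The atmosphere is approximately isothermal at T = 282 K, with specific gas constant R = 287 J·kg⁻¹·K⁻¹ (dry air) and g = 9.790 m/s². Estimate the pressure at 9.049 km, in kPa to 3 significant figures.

Scale height: H = RT/g = 287 × 282 / 9.790 = 8267.0 m.
Between two levels, P₂ = P₁ exp(−Δz/H) with Δz = z₂ − z₁.
Δz = 9049.0 − 2240.0 = 6809.0 m; Δz/H = 6809.0/8267.0 = 0.82364.
P₂ = 72.6 × exp(−0.82364) = 72.6 × 0.43883 = 31.859 kPa.

P ≈ 31.9 kPa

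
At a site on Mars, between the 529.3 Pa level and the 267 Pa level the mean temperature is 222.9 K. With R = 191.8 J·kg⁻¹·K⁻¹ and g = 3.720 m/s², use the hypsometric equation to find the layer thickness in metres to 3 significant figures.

Δz ≈ 7860 m

Hypsometric equation: Δz = (R T̄/g) ln(P₁/P₂).
R T̄/g = 191.8 × 222.9 / 3.720 = 11493 m.
ln(529.3/267) = ln(1.9824) = 0.68431.
Δz = 11493 × 0.68431 = 7864.8 m.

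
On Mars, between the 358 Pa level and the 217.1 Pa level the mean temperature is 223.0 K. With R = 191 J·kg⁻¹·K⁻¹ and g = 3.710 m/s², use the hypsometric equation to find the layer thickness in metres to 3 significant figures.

Hypsometric equation: Δz = (R T̄/g) ln(P₁/P₂).
R T̄/g = 191 × 223.0 / 3.710 = 11481 m.
ln(358/217.1) = ln(1.6490) = 0.50017.
Δz = 11481 × 0.50017 = 5742.5 m.

Δz ≈ 5740 m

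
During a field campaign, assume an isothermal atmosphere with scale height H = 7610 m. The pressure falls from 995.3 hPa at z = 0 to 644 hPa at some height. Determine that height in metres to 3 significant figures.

z ≈ 3310 m

Invert the barometric formula: z = H ln(P₀/P).
P₀/P = 995.3/644 = 1.5455; ln(1.5455) = 0.43535.
z = 7610.0 × 0.43535 = 3313.0 m.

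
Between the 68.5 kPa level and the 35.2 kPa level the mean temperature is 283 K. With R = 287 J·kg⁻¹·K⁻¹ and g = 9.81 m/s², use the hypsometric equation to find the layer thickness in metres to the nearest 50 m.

Hypsometric equation: Δz = (R T̄/g) ln(P₁/P₂).
R T̄/g = 287 × 283 / 9.81 = 8279.4 m.
ln(68.5/35.2) = ln(1.9460) = 0.66578.
Δz = 8279.4 × 0.66578 = 5512.3 m.

Δz ≈ 5500 m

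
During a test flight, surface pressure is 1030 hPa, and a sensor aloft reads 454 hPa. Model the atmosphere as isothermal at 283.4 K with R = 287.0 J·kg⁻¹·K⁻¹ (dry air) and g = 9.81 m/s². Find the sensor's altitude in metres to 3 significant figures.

z ≈ 6790 m

Scale height: H = RT/g = 287.0 × 283.4 / 9.81 = 8291.1 m.
Invert the barometric formula: z = H ln(P₀/P).
P₀/P = 1030/454 = 2.2687; ln(2.2687) = 0.81921.
z = 8291.1 × 0.81921 = 6792.2 m.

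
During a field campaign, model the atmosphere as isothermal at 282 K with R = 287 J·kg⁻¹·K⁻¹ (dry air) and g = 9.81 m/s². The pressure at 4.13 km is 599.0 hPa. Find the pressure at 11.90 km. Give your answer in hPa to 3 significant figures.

Scale height: H = RT/g = 287 × 282 / 9.81 = 8250.2 m.
Between two levels, P₂ = P₁ exp(−Δz/H) with Δz = z₂ − z₁.
Δz = 11900 − 4130.0 = 7770.0 m; Δz/H = 7770.0/8250.2 = 0.94180.
P₂ = 599.0 × exp(−0.94180) = 599.0 × 0.38993 = 233.57 hPa.

P ≈ 234 hPa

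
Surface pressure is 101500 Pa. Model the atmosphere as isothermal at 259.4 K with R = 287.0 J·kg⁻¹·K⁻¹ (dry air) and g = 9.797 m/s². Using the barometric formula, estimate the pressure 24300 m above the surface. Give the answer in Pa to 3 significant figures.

P ≈ 4150 Pa

Scale height: H = RT/g = 287.0 × 259.4 / 9.797 = 7599.0 m.
Barometric formula: P = P₀ exp(−z/H).
z/H = 24300/7599.0 = 3.1978; exp(−3.1978) = 0.040852.
P = 101500 × 0.040852 = 4146.5 Pa.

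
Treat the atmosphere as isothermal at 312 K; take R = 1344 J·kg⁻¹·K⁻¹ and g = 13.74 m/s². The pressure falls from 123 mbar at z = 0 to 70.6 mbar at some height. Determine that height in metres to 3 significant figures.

Scale height: H = RT/g = 1344 × 312 / 13.74 = 30519 m.
Invert the barometric formula: z = H ln(P₀/P).
P₀/P = 123/70.6 = 1.7422; ln(1.7422) = 0.55515.
z = 30519 × 0.55515 = 16943 m.

z ≈ 16900 m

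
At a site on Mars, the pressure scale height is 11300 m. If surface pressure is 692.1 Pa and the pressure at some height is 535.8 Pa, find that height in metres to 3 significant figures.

Invert the barometric formula: z = H ln(P₀/P).
P₀/P = 692.1/535.8 = 1.2917; ln(1.2917) = 0.25596.
z = 11300 × 0.25596 = 2892.3 m.

z ≈ 2890 m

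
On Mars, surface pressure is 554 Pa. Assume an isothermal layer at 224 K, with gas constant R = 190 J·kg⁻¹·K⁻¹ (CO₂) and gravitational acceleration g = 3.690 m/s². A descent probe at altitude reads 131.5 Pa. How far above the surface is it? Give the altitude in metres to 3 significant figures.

Scale height: H = RT/g = 190 × 224 / 3.690 = 11534 m.
Invert the barometric formula: z = H ln(P₀/P).
P₀/P = 554/131.5 = 4.2129; ln(4.2129) = 1.4382.
z = 11534 × 1.4382 = 16588 m.

z ≈ 16600 m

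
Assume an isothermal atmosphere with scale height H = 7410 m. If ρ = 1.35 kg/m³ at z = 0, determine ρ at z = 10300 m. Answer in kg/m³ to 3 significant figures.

In an isothermal atmosphere, density decays like pressure: ρ = ρ₀ exp(−z/H).
z/H = 10300/7410.0 = 1.3900; exp(−1.3900) = 0.24908.
ρ = 1.35 × 0.24908 = 0.33626 kg/m³.

ρ ≈ 0.336 kg/m³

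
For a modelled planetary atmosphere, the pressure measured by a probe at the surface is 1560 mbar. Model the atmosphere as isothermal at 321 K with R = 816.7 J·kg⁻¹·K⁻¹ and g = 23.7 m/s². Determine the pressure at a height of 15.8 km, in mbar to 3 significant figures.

Scale height: H = RT/g = 816.7 × 321 / 23.7 = 11062 m.
Barometric formula: P = P₀ exp(−z/H).
z/H = 15800/11062 = 1.4283; exp(−1.4283) = 0.23972.
P = 1560 × 0.23972 = 373.96 mbar.

P ≈ 374 mbar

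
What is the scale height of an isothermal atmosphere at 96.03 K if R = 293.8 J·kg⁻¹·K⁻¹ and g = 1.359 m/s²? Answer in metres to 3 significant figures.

H ≈ 20800 m

The scale height of an isothermal atmosphere is H = RT/g.
H = 293.8 × 96.03 / 1.359 = 28214/1.359 = 20761 m.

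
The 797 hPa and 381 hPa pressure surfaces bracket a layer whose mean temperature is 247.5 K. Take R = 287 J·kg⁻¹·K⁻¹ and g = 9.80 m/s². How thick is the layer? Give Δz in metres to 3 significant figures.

Δz ≈ 5350 m

Hypsometric equation: Δz = (R T̄/g) ln(P₁/P₂).
R T̄/g = 287 × 247.5 / 9.80 = 7248.2 m.
ln(797/381) = ln(2.0919) = 0.73807.
Δz = 7248.2 × 0.73807 = 5349.7 m.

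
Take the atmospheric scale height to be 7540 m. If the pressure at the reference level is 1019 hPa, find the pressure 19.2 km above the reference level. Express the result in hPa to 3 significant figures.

Barometric formula: P = P₀ exp(−z/H).
z/H = 19200/7540.0 = 2.5464; exp(−2.5464) = 0.078363.
P = 1019 × 0.078363 = 79.852 hPa.

P ≈ 79.9 hPa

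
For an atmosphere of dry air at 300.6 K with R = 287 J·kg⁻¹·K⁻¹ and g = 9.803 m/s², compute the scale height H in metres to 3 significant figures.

The scale height of an isothermal atmosphere is H = RT/g.
H = 287 × 300.6 / 9.803 = 86272/9.803 = 8800.6 m.

H ≈ 8800 m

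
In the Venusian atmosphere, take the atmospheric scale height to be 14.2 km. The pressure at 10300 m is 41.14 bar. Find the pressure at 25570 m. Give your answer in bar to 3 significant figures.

Between two levels, P₂ = P₁ exp(−Δz/H) with Δz = z₂ − z₁.
Δz = 25570 − 10300 = 15270 m; Δz/H = 15270/14200 = 1.0754.
P₂ = 41.14 × exp(−1.0754) = 41.14 × 0.34116 = 14.035 bar.

P ≈ 14.0 bar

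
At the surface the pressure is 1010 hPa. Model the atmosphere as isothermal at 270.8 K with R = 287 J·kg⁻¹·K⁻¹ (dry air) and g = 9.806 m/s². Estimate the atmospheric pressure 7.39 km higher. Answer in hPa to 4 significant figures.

P ≈ 397.5 hPa

Scale height: H = RT/g = 287 × 270.8 / 9.806 = 7925.7 m.
Barometric formula: P = P₀ exp(−z/H).
z/H = 7390.0/7925.7 = 0.93241; exp(−0.93241) = 0.39360.
P = 1010 × 0.39360 = 397.54 hPa.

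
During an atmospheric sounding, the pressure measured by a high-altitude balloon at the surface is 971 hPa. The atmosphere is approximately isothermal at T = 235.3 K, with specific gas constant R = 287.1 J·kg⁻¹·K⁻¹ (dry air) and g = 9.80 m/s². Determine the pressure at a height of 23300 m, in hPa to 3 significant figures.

Scale height: H = RT/g = 287.1 × 235.3 / 9.80 = 6893.3 m.
Barometric formula: P = P₀ exp(−z/H).
z/H = 23300/6893.3 = 3.3801; exp(−3.3801) = 0.034044.
P = 971 × 0.034044 = 33.057 hPa.

P ≈ 33.1 hPa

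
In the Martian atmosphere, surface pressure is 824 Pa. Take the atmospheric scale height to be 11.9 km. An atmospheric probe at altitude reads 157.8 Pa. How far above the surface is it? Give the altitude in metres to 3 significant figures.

z ≈ 19700 m

Invert the barometric formula: z = H ln(P₀/P).
P₀/P = 824/157.8 = 5.2218; ln(5.2218) = 1.6528.
z = 11900 × 1.6528 = 19668 m.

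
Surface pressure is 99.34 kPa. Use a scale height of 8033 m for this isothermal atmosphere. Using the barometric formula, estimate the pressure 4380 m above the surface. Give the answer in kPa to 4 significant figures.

P ≈ 57.59 kPa

Barometric formula: P = P₀ exp(−z/H).
z/H = 4380.0/8033.0 = 0.54525; exp(−0.54525) = 0.57970.
P = 99.34 × 0.57970 = 57.587 kPa.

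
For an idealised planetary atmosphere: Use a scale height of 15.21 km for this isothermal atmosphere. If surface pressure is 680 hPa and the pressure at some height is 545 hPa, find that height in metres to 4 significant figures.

Invert the barometric formula: z = H ln(P₀/P).
P₀/P = 680/545 = 1.2477; ln(1.2477) = 0.22130.
z = 15210 × 0.22130 = 3366.0 m.

z ≈ 3366 m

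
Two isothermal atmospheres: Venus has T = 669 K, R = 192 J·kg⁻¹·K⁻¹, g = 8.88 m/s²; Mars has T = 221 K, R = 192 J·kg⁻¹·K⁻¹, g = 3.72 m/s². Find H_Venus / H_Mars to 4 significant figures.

H_Venus/H_Mars ≈ 1.268

H = RT/g for each body.
H_Venus = 192 × 669 / 8.88 = 14465 m.
H_Mars = 192 × 221 / 3.72 = 11406 m.
H_Venus/H_Mars = 14465/11406 = 1.2682.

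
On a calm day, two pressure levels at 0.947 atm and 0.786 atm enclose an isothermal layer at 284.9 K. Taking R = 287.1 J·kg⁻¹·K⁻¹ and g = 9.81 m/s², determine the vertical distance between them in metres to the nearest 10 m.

Hypsometric equation: Δz = (R T̄/g) ln(P₁/P₂).
R T̄/g = 287.1 × 284.9 / 9.81 = 8337.9 m.
ln(0.947/0.786) = ln(1.2048) = 0.18631.
Δz = 8337.9 × 0.18631 = 1553.4 m.

Δz ≈ 1550 m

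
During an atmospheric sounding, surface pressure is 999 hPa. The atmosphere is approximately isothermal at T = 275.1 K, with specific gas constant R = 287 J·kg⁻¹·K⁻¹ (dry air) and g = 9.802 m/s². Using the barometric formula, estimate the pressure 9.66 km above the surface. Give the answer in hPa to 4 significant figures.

P ≈ 301.1 hPa

Scale height: H = RT/g = 287 × 275.1 / 9.802 = 8054.9 m.
Barometric formula: P = P₀ exp(−z/H).
z/H = 9660.0/8054.9 = 1.1993; exp(−1.1993) = 0.30141.
P = 999 × 0.30141 = 301.11 hPa.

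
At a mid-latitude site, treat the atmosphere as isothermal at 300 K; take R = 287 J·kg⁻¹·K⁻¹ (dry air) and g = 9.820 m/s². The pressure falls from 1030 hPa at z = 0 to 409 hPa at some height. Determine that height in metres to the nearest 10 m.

Scale height: H = RT/g = 287 × 300 / 9.820 = 8767.8 m.
Invert the barometric formula: z = H ln(P₀/P).
P₀/P = 1030/409 = 2.5183; ln(2.5183) = 0.92358.
z = 8767.8 × 0.92358 = 8097.8 m.

z ≈ 8100 m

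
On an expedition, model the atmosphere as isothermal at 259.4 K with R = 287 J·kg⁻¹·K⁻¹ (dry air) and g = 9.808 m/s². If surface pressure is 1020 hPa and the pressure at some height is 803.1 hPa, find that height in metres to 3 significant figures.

z ≈ 1810 m

Scale height: H = RT/g = 287 × 259.4 / 9.808 = 7590.5 m.
Invert the barometric formula: z = H ln(P₀/P).
P₀/P = 1020/803.1 = 1.2701; ln(1.2701) = 0.23910.
z = 7590.5 × 0.23910 = 1814.9 m.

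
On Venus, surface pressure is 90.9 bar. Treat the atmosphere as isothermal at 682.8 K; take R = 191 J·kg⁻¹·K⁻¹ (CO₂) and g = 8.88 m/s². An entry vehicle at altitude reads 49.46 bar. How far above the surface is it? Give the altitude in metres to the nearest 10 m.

Scale height: H = RT/g = 191 × 682.8 / 8.88 = 14686 m.
Invert the barometric formula: z = H ln(P₀/P).
P₀/P = 90.9/49.46 = 1.8378; ln(1.8378) = 0.60857.
z = 14686 × 0.60857 = 8937.5 m.

z ≈ 8940 m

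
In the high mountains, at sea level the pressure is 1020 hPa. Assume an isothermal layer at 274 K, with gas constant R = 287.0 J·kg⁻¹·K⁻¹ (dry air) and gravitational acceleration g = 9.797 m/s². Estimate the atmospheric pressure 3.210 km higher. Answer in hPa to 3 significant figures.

P ≈ 684 hPa

Scale height: H = RT/g = 287.0 × 274 / 9.797 = 8026.7 m.
Barometric formula: P = P₀ exp(−z/H).
z/H = 3210.0/8026.7 = 0.39992; exp(−0.39992) = 0.67037.
P = 1020 × 0.67037 = 683.78 hPa.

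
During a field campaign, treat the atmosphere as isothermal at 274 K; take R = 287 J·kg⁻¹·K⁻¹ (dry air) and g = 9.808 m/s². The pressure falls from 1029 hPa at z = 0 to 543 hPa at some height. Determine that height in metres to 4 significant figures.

z ≈ 5125 m

Scale height: H = RT/g = 287 × 274 / 9.808 = 8017.7 m.
Invert the barometric formula: z = H ln(P₀/P).
P₀/P = 1029/543 = 1.8950; ln(1.8950) = 0.63922.
z = 8017.7 × 0.63922 = 5125.1 m.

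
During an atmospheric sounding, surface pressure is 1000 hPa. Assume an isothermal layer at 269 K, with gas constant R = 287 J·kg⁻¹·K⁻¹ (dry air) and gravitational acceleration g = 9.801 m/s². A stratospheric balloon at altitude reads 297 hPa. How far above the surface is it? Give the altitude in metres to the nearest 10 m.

Scale height: H = RT/g = 287 × 269 / 9.801 = 7877.1 m.
Invert the barometric formula: z = H ln(P₀/P).
P₀/P = 1000/297 = 3.3670; ln(3.3670) = 1.2140.
z = 7877.1 × 1.2140 = 9562.8 m.

z ≈ 9560 m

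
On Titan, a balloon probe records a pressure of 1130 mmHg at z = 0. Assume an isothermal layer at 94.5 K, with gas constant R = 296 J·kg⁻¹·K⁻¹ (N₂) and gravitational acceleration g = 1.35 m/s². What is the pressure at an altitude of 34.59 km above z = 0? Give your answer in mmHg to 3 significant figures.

Scale height: H = RT/g = 296 × 94.5 / 1.35 = 20720 m.
Barometric formula: P = P₀ exp(−z/H).
z/H = 34590/20720 = 1.6694; exp(−1.6694) = 0.18836.
P = 1130 × 0.18836 = 212.85 mmHg.

P ≈ 213 mmHg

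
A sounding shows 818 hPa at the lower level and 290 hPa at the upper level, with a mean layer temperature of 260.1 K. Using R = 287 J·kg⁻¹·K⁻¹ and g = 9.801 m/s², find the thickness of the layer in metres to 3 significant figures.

Hypsometric equation: Δz = (R T̄/g) ln(P₁/P₂).
R T̄/g = 287 × 260.1 / 9.801 = 7616.4 m.
ln(818/290) = ln(2.8207) = 1.0370.
Δz = 7616.4 × 1.0370 = 7898.2 m.

Δz ≈ 7900 m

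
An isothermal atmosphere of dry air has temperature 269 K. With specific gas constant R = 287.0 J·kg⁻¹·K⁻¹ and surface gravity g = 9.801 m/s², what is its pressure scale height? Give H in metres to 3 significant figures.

The scale height of an isothermal atmosphere is H = RT/g.
H = 287.0 × 269 / 9.801 = 77203/9.801 = 7877.1 m.

H ≈ 7880 m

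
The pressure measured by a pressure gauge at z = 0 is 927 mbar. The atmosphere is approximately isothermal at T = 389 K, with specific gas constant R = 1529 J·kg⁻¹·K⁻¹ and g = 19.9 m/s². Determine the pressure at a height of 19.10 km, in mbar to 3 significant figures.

P ≈ 489 mbar

Scale height: H = RT/g = 1529 × 389 / 19.9 = 29888 m.
Barometric formula: P = P₀ exp(−z/H).
z/H = 19100/29888 = 0.63905; exp(−0.63905) = 0.52779.
P = 927 × 0.52779 = 489.26 mbar.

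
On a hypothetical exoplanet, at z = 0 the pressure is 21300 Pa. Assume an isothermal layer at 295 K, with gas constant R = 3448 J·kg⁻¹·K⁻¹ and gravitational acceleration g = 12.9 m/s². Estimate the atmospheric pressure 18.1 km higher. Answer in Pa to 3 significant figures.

Scale height: H = RT/g = 3448 × 295 / 12.9 = 78850 m.
Barometric formula: P = P₀ exp(−z/H).
z/H = 18100/78850 = 0.22955; exp(−0.22955) = 0.79489.
P = 21300 × 0.79489 = 16931 Pa.

P ≈ 16900 Pa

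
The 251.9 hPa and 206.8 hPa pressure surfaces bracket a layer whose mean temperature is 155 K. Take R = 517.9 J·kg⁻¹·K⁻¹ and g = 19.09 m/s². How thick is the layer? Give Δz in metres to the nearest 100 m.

Hypsometric equation: Δz = (R T̄/g) ln(P₁/P₂).
R T̄/g = 517.9 × 155 / 19.09 = 4205.1 m.
ln(251.9/206.8) = ln(1.2181) = 0.19729.
Δz = 4205.1 × 0.19729 = 829.62 m.

Δz ≈ 800 m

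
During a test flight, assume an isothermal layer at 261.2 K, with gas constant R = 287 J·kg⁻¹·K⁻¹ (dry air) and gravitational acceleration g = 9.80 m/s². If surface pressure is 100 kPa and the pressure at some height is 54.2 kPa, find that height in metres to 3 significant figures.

z ≈ 4690 m

Scale height: H = RT/g = 287 × 261.2 / 9.80 = 7649.4 m.
Invert the barometric formula: z = H ln(P₀/P).
P₀/P = 100/54.2 = 1.8450; ln(1.8450) = 0.61248.
z = 7649.4 × 0.61248 = 4685.1 m.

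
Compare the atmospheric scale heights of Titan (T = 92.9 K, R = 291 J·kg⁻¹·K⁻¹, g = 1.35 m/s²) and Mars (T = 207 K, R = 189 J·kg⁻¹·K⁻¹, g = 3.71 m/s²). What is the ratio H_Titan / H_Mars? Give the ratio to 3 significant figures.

H_Titan/H_Mars ≈ 1.90

H = RT/g for each body.
H_Titan = 291 × 92.9 / 1.35 = 20025 m.
H_Mars = 189 × 207 / 3.71 = 10545 m.
H_Titan/H_Mars = 20025/10545 = 1.8990.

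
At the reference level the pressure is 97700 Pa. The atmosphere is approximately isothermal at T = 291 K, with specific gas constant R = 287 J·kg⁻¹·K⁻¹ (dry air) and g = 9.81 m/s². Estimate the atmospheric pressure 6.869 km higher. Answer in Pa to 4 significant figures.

P ≈ 43600 Pa

Scale height: H = RT/g = 287 × 291 / 9.81 = 8513.5 m.
Barometric formula: P = P₀ exp(−z/H).
z/H = 6869.0/8513.5 = 0.80684; exp(−0.80684) = 0.44627.
P = 97700 × 0.44627 = 43601 Pa.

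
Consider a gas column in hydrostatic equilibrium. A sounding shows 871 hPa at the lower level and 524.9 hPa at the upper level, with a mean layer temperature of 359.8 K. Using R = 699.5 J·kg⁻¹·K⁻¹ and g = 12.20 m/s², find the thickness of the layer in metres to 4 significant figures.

Hypsometric equation: Δz = (R T̄/g) ln(P₁/P₂).
R T̄/g = 699.5 × 359.8 / 12.20 = 20630 m.
ln(871/524.9) = ln(1.6594) = 0.50646.
Δz = 20630 × 0.50646 = 10448 m.

Δz ≈ 10450 m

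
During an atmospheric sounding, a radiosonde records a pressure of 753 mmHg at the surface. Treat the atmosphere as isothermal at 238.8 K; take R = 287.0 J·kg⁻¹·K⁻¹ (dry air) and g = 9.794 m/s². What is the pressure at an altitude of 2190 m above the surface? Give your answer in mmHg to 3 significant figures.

Scale height: H = RT/g = 287.0 × 238.8 / 9.794 = 6997.7 m.
Barometric formula: P = P₀ exp(−z/H).
z/H = 2190.0/6997.7 = 0.31296; exp(−0.31296) = 0.73128.
P = 753 × 0.73128 = 550.65 mmHg.

P ≈ 551 mmHg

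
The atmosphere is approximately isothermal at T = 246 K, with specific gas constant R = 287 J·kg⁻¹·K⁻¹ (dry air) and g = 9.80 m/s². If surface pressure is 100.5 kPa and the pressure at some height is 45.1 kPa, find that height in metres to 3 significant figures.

z ≈ 5770 m

Scale height: H = RT/g = 287 × 246 / 9.80 = 7204.3 m.
Invert the barometric formula: z = H ln(P₀/P).
P₀/P = 100.5/45.1 = 2.2284; ln(2.2284) = 0.80128.
z = 7204.3 × 0.80128 = 5772.7 m.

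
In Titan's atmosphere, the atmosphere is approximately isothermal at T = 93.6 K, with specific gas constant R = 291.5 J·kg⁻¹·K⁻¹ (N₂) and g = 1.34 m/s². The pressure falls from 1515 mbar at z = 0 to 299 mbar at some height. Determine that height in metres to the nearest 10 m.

Scale height: H = RT/g = 291.5 × 93.6 / 1.34 = 20361 m.
Invert the barometric formula: z = H ln(P₀/P).
P₀/P = 1515/299 = 5.0669; ln(5.0669) = 1.6227.
z = 20361 × 1.6227 = 33040 m.

z ≈ 33040 m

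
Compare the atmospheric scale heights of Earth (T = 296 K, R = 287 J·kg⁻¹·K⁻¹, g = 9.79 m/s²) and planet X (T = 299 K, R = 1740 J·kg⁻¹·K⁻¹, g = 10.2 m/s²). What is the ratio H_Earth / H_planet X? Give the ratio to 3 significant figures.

H_Earth/H_planet X ≈ 0.170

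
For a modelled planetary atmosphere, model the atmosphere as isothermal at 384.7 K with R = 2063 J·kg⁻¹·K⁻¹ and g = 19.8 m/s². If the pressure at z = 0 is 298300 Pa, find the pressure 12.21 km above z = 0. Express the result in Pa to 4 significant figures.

Scale height: H = RT/g = 2063 × 384.7 / 19.8 = 40083 m.
Barometric formula: P = P₀ exp(−z/H).
z/H = 12210/40083 = 0.30462; exp(−0.30462) = 0.73740.
P = 298300 × 0.73740 = 219970 Pa.

P ≈ 220000 Pa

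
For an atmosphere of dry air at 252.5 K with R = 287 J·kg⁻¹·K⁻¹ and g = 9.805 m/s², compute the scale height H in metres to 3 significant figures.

H ≈ 7390 m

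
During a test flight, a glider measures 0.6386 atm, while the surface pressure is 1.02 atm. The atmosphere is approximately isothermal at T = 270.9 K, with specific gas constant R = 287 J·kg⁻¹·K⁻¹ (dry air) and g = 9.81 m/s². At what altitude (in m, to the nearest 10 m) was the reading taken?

Scale height: H = RT/g = 287 × 270.9 / 9.81 = 7925.4 m.
Invert the barometric formula: z = H ln(P₀/P).
P₀/P = 1.02/0.6386 = 1.5972; ln(1.5972) = 0.46825.
z = 7925.4 × 0.46825 = 3711.1 m.

z ≈ 3710 m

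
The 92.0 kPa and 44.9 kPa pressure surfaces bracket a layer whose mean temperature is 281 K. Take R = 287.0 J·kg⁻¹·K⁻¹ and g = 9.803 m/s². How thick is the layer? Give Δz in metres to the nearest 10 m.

Hypsometric equation: Δz = (R T̄/g) ln(P₁/P₂).
R T̄/g = 287.0 × 281 / 9.803 = 8226.8 m.
ln(92.0/44.9) = ln(2.0490) = 0.71735.
Δz = 8226.8 × 0.71735 = 5901.5 m.

Δz ≈ 5900 m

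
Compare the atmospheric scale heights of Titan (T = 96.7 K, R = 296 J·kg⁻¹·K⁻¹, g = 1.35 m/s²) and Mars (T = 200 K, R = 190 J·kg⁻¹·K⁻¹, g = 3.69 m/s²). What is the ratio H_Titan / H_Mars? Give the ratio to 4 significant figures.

H_Titan/H_Mars ≈ 2.059

H = RT/g for each body.
H_Titan = 296 × 96.7 / 1.35 = 21202 m.
H_Mars = 190 × 200 / 3.69 = 10298 m.
H_Titan/H_Mars = 21202/10298 = 2.0588.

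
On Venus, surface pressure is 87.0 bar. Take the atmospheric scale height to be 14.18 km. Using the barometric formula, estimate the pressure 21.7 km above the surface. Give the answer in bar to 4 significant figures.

P ≈ 18.83 bar

Barometric formula: P = P₀ exp(−z/H).
z/H = 21700/14180 = 1.5303; exp(−1.5303) = 0.21647.
P = 87.0 × 0.21647 = 18.833 bar.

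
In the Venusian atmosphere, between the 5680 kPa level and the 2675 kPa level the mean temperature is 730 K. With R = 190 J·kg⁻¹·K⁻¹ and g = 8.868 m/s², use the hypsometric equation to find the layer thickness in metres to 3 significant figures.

Δz ≈ 11800 m

Hypsometric equation: Δz = (R T̄/g) ln(P₁/P₂).
R T̄/g = 190 × 730 / 8.868 = 15641 m.
ln(5680/2675) = ln(2.1234) = 0.75302.
Δz = 15641 × 0.75302 = 11778 m.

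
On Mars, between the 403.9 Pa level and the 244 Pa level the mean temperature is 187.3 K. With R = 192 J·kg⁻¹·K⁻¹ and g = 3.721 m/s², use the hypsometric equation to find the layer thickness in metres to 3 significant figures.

Δz ≈ 4870 m

Hypsometric equation: Δz = (R T̄/g) ln(P₁/P₂).
R T̄/g = 192 × 187.3 / 3.721 = 9664.5 m.
ln(403.9/244) = ln(1.6553) = 0.50398.
Δz = 9664.5 × 0.50398 = 4870.7 m.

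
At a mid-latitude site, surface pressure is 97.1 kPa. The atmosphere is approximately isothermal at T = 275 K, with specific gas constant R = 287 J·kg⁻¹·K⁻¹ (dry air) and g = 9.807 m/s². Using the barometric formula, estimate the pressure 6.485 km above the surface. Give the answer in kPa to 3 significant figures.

P ≈ 43.4 kPa

Scale height: H = RT/g = 287 × 275 / 9.807 = 8047.8 m.
Barometric formula: P = P₀ exp(−z/H).
z/H = 6485.0/8047.8 = 0.80581; exp(−0.80581) = 0.44673.
P = 97.1 × 0.44673 = 43.377 kPa.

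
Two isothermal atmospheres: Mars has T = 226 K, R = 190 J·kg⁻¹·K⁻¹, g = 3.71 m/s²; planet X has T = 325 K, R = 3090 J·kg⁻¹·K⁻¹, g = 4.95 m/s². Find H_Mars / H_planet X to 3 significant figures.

H = RT/g for each body.
H_Mars = 190 × 226 / 3.71 = 11574 m.
H_planet X = 3090 × 325 / 4.95 = 202880 m.
H_Mars/H_planet X = 11574/202880 = 0.057049.

H_Mars/H_planet X ≈ 0.0570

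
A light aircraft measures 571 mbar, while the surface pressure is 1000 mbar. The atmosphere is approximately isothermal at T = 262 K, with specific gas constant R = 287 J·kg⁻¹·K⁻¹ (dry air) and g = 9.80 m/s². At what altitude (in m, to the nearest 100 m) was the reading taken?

z ≈ 4300 m

Scale height: H = RT/g = 287 × 262 / 9.80 = 7672.9 m.
Invert the barometric formula: z = H ln(P₀/P).
P₀/P = 1000/571 = 1.7513; ln(1.7513) = 0.56036.
z = 7672.9 × 0.56036 = 4299.6 m.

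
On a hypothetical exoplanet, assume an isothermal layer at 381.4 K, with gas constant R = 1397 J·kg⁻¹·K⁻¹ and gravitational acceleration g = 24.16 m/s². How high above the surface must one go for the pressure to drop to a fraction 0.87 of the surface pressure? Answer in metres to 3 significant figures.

Scale height: H = RT/g = 1397 × 381.4 / 24.16 = 22054 m.
Set P/P₀ = exp(−z/H) = 0.87, so z = −H ln(0.87).
−ln(0.87) = 0.13926; z = 22054 × 0.13926 = 3071.2 m.

z ≈ 3070 m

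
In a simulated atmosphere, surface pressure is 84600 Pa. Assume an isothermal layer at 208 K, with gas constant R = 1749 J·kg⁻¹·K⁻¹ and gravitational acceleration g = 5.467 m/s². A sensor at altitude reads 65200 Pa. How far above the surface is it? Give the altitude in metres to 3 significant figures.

z ≈ 17300 m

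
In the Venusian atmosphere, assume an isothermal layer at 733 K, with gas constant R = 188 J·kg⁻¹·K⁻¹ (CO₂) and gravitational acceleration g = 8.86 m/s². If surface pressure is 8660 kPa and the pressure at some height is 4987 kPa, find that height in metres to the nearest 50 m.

z ≈ 8600 m

Scale height: H = RT/g = 188 × 733 / 8.86 = 15553 m.
Invert the barometric formula: z = H ln(P₀/P).
P₀/P = 8660/4987 = 1.7365; ln(1.7365) = 0.55187.
z = 15553 × 0.55187 = 8583.2 m.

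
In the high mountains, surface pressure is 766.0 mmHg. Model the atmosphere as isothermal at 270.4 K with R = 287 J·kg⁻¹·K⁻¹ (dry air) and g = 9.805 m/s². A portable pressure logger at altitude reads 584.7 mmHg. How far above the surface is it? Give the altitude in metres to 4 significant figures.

z ≈ 2138 m

Scale height: H = RT/g = 287 × 270.4 / 9.805 = 7914.8 m.
Invert the barometric formula: z = H ln(P₀/P).
P₀/P = 766.0/584.7 = 1.3101; ln(1.3101) = 0.27010.
z = 7914.8 × 0.27010 = 2137.8 m.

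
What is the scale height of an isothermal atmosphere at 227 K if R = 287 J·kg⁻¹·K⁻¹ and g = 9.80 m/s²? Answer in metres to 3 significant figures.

H ≈ 6650 m

The scale height of an isothermal atmosphere is H = RT/g.
H = 287 × 227 / 9.80 = 65149/9.80 = 6647.9 m.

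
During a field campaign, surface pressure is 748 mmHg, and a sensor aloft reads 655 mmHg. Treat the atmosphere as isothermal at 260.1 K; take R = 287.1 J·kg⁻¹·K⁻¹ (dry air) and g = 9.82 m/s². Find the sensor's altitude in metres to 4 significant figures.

Scale height: H = RT/g = 287.1 × 260.1 / 9.82 = 7604.3 m.
Invert the barometric formula: z = H ln(P₀/P).
P₀/P = 748/655 = 1.1420; ln(1.1420) = 0.13278.
z = 7604.3 × 0.13278 = 1009.7 m.

z ≈ 1010 m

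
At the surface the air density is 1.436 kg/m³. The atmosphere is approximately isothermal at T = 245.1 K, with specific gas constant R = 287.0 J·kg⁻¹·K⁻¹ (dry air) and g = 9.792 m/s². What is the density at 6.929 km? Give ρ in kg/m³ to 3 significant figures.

Scale height: H = RT/g = 287.0 × 245.1 / 9.792 = 7183.8 m.
In an isothermal atmosphere, density decays like pressure: ρ = ρ₀ exp(−z/H).
z/H = 6929.0/7183.8 = 0.96453; exp(−0.96453) = 0.38116.
ρ = 1.436 × 0.38116 = 0.54735 kg/m³.

ρ ≈ 0.547 kg/m³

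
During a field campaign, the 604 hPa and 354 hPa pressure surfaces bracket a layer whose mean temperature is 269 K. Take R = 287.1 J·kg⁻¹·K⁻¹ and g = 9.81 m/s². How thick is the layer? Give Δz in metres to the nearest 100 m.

Hypsometric equation: Δz = (R T̄/g) ln(P₁/P₂).
R T̄/g = 287.1 × 269 / 9.81 = 7872.6 m.
ln(604/354) = ln(1.7062) = 0.53427.
Δz = 7872.6 × 0.53427 = 4206.1 m.

Δz ≈ 4200 m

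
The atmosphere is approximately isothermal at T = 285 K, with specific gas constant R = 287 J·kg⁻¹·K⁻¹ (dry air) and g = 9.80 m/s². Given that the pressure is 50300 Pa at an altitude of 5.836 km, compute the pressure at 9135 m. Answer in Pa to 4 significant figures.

Scale height: H = RT/g = 287 × 285 / 9.80 = 8346.4 m.
Between two levels, P₂ = P₁ exp(−Δz/H) with Δz = z₂ − z₁.
Δz = 9135.0 − 5836.0 = 3299.0 m; Δz/H = 3299.0/8346.4 = 0.39526.
P₂ = 50300 × exp(−0.39526) = 50300 × 0.67350 = 33877 Pa.

P ≈ 33880 Pa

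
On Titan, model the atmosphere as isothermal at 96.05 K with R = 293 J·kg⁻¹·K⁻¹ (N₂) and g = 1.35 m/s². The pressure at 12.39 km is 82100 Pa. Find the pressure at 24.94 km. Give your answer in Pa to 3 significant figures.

P ≈ 45000 Pa

Scale height: H = RT/g = 293 × 96.05 / 1.35 = 20846 m.
Between two levels, P₂ = P₁ exp(−Δz/H) with Δz = z₂ − z₁.
Δz = 24940 − 12390 = 12550 m; Δz/H = 12550/20846 = 0.60203.
P₂ = 82100 × exp(−0.60203) = 82100 × 0.54770 = 44966 Pa.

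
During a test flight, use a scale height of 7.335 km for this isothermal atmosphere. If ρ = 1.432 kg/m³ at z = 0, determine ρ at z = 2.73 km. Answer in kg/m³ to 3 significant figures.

In an isothermal atmosphere, density decays like pressure: ρ = ρ₀ exp(−z/H).
z/H = 2730.0/7335.0 = 0.37219; exp(−0.37219) = 0.68922.
ρ = 1.432 × 0.68922 = 0.98696 kg/m³.

ρ ≈ 0.987 kg/m³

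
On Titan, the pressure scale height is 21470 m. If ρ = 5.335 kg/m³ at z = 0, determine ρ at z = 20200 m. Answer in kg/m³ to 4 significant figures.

In an isothermal atmosphere, density decays like pressure: ρ = ρ₀ exp(−z/H).
z/H = 20200/21470 = 0.94085; exp(−0.94085) = 0.39030.
ρ = 5.335 × 0.39030 = 2.0823 kg/m³.

ρ ≈ 2.082 kg/m³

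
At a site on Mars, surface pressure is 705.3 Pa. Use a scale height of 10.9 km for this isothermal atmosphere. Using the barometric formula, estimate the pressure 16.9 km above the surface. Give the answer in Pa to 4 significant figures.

P ≈ 149.6 Pa

Barometric formula: P = P₀ exp(−z/H).
z/H = 16900/10900 = 1.5505; exp(−1.5505) = 0.21214.
P = 705.3 × 0.21214 = 149.62 Pa.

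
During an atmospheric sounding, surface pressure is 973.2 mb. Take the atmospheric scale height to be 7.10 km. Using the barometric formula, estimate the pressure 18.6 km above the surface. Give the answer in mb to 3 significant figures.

Barometric formula: P = P₀ exp(−z/H).
z/H = 18600/7100.0 = 2.6197; exp(−2.6197) = 0.072825.
P = 973.2 × 0.072825 = 70.873 mb.

P ≈ 70.9 mb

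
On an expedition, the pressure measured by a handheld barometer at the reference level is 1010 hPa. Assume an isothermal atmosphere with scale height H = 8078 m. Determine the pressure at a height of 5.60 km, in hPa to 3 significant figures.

Barometric formula: P = P₀ exp(−z/H).
z/H = 5600.0/8078.0 = 0.69324; exp(−0.69324) = 0.49995.
P = 1010 × 0.49995 = 504.95 hPa.

P ≈ 505 hPa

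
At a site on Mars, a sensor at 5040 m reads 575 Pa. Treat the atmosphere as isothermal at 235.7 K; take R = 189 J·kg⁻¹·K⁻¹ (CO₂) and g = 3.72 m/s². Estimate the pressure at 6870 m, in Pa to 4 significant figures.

Scale height: H = RT/g = 189 × 235.7 / 3.72 = 11975 m.
Between two levels, P₂ = P₁ exp(−Δz/H) with Δz = z₂ − z₁.
Δz = 6870.0 − 5040.0 = 1830.0 m; Δz/H = 1830.0/11975 = 0.15282.
P₂ = 575 × exp(−0.15282) = 575 × 0.85828 = 493.51 Pa.

P ≈ 493.5 Pa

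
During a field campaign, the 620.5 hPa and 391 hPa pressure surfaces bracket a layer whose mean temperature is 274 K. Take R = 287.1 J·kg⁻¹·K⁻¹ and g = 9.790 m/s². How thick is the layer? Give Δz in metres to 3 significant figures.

Hypsometric equation: Δz = (R T̄/g) ln(P₁/P₂).
R T̄/g = 287.1 × 274 / 9.790 = 8035.3 m.
ln(620.5/391) = ln(1.5870) = 0.46185.
Δz = 8035.3 × 0.46185 = 3711.1 m.

Δz ≈ 3710 m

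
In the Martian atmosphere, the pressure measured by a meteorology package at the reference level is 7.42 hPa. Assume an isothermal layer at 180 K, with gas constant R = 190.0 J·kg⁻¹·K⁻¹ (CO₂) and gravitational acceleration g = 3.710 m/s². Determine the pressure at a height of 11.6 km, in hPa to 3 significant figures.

P ≈ 2.11 hPa

Scale height: H = RT/g = 190.0 × 180 / 3.710 = 9218.3 m.
Barometric formula: P = P₀ exp(−z/H).
z/H = 11600/9218.3 = 1.2584; exp(−1.2584) = 0.28411.
P = 7.42 × 0.28411 = 2.1081 hPa.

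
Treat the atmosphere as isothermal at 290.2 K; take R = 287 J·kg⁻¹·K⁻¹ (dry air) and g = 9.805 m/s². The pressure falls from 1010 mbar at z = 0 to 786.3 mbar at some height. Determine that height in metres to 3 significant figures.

Scale height: H = RT/g = 287 × 290.2 / 9.805 = 8494.4 m.
Invert the barometric formula: z = H ln(P₀/P).
P₀/P = 1010/786.3 = 1.2845; ln(1.2845) = 0.25037.
z = 8494.4 × 0.25037 = 2126.7 m.

z ≈ 2130 m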